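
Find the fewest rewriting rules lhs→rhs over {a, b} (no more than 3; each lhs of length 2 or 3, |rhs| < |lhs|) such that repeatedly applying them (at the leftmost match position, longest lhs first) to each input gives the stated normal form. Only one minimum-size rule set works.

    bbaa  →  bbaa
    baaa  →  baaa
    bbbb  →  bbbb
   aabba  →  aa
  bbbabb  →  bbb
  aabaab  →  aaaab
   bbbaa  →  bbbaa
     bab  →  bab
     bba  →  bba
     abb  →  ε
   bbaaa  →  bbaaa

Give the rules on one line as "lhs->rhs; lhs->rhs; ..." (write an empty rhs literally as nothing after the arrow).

aba->aa; abb->

  | bbaa
  | baaa
  | bbbb
  | aabba => aa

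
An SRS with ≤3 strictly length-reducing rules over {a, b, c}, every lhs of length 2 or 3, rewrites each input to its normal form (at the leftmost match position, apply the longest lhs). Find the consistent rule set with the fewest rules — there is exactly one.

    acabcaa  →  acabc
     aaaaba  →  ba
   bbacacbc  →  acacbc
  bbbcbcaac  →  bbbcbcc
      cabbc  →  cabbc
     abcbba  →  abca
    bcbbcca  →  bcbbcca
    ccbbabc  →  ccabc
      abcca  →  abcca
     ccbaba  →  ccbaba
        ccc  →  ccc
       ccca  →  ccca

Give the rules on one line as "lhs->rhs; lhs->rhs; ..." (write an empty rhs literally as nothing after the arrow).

aa->; bba->a

  | acabcaa => acabc
  | aaaaba => aaba => ba
  | bbacacbc => acacbc
  | bbbcbcaac => bbbcbcc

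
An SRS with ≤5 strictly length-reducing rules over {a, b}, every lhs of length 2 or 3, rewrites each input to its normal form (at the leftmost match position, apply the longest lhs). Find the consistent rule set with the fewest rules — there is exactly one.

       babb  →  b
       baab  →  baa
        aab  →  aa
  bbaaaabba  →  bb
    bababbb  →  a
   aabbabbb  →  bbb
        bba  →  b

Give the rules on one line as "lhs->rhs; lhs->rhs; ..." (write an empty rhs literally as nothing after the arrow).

aaa->; ab->a; bab->; bba->b

  | babb => b
  | baab => baa
  | aab => aa
  | bbaaaabba => baaabba => bbba => bb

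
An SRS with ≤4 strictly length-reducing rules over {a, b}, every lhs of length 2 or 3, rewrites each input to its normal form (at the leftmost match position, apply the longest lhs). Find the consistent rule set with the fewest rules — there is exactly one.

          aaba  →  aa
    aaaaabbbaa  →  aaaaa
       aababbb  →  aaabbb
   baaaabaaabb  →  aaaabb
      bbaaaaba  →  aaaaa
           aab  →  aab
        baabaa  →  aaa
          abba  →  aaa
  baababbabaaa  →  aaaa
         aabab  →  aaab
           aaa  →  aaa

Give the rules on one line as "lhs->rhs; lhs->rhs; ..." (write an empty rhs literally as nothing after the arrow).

  | aaba => aa
  | aaaaabbbaa => aaaaabaaa => aaaaaba => aaaaa
  | aababbb => aaabbb
  | baaaabaaabb => baabaaabb => bbaaabb => aaaabb

ba->; baa->b; bab->ab; bba->aa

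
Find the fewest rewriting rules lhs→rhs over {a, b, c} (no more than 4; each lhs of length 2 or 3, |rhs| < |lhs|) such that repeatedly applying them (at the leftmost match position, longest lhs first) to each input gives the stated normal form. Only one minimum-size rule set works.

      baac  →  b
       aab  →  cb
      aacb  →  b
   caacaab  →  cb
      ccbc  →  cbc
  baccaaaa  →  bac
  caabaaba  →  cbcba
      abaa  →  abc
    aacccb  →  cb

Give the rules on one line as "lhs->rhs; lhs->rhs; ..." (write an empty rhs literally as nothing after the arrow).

aa->c; aac->; cc->c

  | baac => b
  | aab => cb
  | aacb => b
  | caacaab => caab => ccb => cb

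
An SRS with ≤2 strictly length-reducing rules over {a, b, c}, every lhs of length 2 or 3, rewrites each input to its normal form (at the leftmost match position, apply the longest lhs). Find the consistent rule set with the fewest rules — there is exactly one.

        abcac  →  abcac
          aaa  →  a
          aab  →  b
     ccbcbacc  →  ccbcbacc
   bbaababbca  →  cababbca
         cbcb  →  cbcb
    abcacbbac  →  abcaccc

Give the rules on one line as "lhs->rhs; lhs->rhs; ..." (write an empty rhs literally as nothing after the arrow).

aa->; bba->c

  | abcac
  | aaa => a
  | aab => b
  | ccbcbacc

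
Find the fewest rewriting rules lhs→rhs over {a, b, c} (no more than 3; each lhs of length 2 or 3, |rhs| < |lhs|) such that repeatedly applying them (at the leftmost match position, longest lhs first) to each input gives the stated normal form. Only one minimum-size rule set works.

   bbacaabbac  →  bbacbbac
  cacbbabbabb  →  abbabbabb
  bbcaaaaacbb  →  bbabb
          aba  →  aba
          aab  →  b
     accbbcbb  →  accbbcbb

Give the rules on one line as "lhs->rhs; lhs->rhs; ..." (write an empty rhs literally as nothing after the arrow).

aa->; cac->a

  | bbacaabbac => bbacbbac
  | cacbbabbabb => abbabbabb
  | bbcaaaaacbb => bbcaaacbb => bbcacbb => bbabb
  | aba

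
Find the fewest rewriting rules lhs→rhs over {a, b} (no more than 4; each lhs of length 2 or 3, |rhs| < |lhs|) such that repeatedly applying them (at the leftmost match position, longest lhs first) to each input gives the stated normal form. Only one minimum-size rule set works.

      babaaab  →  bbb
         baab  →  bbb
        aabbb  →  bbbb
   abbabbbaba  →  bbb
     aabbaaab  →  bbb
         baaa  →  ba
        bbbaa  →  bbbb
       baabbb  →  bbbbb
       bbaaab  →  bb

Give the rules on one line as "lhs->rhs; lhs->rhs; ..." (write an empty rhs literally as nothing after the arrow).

  | babaaab => baab => bbb
  | baab => bbb
  | aabbb => bbbb
  | abbabbbaba => babbbaba => bbbaba => bbb

aa->b; aaa->a; ab->; aba->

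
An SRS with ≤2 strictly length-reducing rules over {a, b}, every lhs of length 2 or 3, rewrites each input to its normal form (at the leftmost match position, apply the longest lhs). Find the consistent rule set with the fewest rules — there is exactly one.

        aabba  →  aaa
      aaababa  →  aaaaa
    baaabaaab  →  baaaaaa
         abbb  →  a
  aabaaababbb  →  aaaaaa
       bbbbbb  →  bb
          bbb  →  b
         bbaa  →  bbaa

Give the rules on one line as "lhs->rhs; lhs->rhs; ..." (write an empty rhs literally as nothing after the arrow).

ab->a; bbb->b

  | aabba => aaba => aaa
  | aaababa => aaaaba => aaaaa
  | baaabaaab => baaaaaab => baaaaaa
  | abbb => abb => ab => a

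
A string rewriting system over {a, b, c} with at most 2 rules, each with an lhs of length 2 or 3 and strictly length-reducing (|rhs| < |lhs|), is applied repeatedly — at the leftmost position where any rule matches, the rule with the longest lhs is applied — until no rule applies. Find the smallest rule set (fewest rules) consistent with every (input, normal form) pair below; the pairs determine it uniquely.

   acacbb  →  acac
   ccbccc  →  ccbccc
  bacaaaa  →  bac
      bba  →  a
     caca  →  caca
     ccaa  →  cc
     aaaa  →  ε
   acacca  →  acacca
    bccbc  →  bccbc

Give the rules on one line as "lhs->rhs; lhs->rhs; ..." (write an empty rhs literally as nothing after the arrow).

aa->; bb->

  | acacbb => acac
  | ccbccc
  | bacaaaa => bacaa => bac
  | bba => a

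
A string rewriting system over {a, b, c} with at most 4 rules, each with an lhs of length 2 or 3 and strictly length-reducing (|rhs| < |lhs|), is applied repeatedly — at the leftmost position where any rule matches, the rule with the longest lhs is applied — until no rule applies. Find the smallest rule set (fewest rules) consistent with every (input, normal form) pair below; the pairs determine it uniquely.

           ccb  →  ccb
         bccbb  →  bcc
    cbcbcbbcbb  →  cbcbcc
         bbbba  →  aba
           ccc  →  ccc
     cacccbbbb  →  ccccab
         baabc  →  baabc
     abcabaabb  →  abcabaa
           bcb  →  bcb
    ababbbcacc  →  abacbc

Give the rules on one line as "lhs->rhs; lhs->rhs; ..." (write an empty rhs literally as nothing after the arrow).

  | ccb
  | bccbb => bcc
  | cbcbcbbcbb => cbcbccbb => cbcbcc
  | bbbba => aba

acc->cb; bb->; bbb->a; cac->cc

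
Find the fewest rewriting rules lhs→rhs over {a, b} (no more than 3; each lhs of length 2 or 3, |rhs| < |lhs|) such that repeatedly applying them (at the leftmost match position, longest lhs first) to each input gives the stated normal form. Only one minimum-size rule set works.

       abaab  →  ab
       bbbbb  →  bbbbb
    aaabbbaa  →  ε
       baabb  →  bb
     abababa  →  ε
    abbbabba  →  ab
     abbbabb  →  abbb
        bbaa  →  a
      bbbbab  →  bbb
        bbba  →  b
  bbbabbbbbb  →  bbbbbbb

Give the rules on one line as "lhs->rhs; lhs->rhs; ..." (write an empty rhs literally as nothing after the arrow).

aa->; ba->a; bba->

  | abaab => aaab => ab
  | bbbbb
  | aaabbbaa => abbbaa => aba => aa => ε
  | baabb => aabb => bb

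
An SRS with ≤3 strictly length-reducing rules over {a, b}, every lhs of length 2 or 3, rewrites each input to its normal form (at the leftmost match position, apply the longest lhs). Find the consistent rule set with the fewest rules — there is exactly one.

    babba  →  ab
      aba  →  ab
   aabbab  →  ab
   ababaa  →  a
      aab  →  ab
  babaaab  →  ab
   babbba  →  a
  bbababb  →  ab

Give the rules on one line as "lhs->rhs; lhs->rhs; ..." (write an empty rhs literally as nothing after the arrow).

  | babba => bbba => aba => ab
  | aba => ab
  | aabbab => abbab => aaab => aab => ab
  | ababaa => abbaa => aaaa => aaa => aa => a

aa->a; ba->b; bb->a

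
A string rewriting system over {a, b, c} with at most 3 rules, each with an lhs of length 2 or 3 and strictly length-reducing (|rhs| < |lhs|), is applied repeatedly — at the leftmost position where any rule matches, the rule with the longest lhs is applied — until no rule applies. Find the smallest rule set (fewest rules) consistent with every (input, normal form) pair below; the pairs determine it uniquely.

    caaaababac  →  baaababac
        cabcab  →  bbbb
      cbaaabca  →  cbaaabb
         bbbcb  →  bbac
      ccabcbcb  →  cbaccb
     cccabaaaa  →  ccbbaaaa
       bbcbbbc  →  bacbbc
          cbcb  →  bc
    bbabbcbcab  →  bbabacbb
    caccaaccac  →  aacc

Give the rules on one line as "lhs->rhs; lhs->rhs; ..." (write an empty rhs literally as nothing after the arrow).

  | caaaababac => baaababac
  | cabcab => bbcab => bbbb
  | cbaaabca => cbaaabb
  | bbbcb => bbac

bcb->ac; ca->b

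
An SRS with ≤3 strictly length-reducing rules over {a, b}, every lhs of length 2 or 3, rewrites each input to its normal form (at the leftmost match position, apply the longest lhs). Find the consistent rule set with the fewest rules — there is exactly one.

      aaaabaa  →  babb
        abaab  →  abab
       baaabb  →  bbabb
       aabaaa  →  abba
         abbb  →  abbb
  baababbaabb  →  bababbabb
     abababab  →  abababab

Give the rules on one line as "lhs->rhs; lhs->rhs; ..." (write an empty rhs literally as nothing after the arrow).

aa->b; aab->ab

  | aaaabaa => baabaa => babaa => babb
  | abaab => abab
  | baaabb => bbabb
  | aabaaa => abaaa => abba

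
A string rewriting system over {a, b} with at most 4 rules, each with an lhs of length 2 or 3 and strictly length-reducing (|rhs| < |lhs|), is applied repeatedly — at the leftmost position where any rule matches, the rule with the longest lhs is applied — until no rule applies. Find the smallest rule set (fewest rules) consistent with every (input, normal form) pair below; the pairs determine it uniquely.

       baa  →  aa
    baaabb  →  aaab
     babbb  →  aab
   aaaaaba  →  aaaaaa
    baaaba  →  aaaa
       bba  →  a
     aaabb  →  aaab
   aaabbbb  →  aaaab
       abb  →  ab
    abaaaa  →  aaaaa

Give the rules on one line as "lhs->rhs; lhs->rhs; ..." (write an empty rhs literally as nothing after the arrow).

  | baa => aa
  | baaabb => aaabb => aaab
  | babbb => abbb => aab
  | aaaaaba => aaaaaa

ba->a; bb->b; bbb->ab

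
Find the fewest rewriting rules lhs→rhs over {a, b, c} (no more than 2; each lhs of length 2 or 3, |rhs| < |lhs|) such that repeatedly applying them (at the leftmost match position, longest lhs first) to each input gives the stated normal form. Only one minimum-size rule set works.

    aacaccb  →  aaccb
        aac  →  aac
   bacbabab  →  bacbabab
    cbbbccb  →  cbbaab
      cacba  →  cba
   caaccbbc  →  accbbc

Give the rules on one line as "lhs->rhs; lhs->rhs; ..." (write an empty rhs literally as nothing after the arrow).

  | aacaccb => aaccb
  | aac
  | bacbabab
  | cbbbccb => cbbaab

bcc->aa; ca->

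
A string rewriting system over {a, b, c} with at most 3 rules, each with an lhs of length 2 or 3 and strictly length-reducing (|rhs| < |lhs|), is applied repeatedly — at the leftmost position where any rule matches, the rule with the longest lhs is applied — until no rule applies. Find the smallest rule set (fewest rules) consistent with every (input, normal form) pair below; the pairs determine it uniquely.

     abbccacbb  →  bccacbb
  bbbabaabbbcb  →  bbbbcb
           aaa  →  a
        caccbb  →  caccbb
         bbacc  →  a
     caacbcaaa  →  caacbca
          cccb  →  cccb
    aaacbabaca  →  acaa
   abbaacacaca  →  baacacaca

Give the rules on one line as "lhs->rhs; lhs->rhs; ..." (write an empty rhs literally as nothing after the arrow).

aaa->a; ab->; bac->a

  | abbccacbb => bccacbb
  | bbbabaabbbcb => bbbaabbbcb => bbbabbcb => bbbbcb
  | aaa => a
  | caccbb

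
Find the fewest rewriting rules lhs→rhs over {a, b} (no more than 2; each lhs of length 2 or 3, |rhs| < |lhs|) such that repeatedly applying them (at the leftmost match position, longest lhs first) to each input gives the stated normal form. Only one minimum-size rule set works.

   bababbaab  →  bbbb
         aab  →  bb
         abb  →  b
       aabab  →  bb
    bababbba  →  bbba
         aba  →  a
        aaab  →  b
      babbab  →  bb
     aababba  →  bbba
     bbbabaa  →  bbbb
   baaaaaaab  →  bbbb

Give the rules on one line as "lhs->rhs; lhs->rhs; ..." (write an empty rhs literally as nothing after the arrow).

aa->b; ab->

  | bababbaab => babbaab => bbaab => bbbb
  | aab => bb
  | abb => b
  | aabab => bbab => bb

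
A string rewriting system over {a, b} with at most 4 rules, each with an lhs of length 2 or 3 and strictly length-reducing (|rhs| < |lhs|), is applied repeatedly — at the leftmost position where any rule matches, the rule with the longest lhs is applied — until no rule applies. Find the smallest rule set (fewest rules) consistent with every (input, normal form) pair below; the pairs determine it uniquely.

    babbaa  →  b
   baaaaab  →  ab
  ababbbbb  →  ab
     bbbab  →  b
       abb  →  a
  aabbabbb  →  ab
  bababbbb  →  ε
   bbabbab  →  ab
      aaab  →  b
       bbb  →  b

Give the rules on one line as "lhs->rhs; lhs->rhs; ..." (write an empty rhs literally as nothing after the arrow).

  | babbaa => bbaa => aa => b
  | baaaaab => aaaab => baab => ab
  | ababbbbb => abbbbb => abbb => ab
  | bbbab => bab => b

aa->b; aab->ab; ba->; bb->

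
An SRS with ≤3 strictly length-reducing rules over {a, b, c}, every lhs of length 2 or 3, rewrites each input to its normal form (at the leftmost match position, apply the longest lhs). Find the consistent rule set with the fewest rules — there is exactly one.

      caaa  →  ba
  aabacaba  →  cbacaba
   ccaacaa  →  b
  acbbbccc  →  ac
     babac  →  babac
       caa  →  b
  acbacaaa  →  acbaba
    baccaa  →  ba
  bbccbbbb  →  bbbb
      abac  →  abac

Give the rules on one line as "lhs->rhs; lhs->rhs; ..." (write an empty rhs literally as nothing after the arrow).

  | caaa => cca => ba
  | aabacaba => cbacaba
  | ccaacaa => baacaa => bccaa => caa => cc => b
  | acbbbccc => acbbcc => acbc => ac

aa->c; bc->; cc->b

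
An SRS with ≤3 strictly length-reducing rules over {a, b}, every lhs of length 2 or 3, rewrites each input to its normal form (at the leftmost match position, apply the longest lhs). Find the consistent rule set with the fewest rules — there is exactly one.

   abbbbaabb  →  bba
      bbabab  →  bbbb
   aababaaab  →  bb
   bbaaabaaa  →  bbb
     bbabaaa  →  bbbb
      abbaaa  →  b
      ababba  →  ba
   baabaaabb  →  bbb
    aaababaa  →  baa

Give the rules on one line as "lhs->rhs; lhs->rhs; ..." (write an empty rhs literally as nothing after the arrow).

  | abbbbaabb => bbaabb => bba
  | bbabab => bbbab => bbbb
  | aababaaab => ababaaab => babaaab => bbaaab => bbabb => bb
  | bbaaabaaa => bbabbaaa => bbaaa => bbab => bbb

aaa->ab; ab->b; abb->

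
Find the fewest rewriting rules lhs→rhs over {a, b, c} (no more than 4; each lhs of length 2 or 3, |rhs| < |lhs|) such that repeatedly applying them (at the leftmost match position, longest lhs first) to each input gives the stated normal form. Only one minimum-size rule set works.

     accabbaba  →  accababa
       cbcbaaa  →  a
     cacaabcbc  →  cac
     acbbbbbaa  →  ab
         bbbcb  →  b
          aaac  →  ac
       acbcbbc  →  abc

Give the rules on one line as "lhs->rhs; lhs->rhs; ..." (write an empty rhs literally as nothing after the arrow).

aa->; bb->b; cb->

  | accabbaba => accababa
  | cbcbaaa => cbaaa => aaa => a
  | cacaabcbc => cacbcbc => cacbc => cac
  | acbbbbbaa => abbbbaa => abbbaa => abbaa => abaa => ab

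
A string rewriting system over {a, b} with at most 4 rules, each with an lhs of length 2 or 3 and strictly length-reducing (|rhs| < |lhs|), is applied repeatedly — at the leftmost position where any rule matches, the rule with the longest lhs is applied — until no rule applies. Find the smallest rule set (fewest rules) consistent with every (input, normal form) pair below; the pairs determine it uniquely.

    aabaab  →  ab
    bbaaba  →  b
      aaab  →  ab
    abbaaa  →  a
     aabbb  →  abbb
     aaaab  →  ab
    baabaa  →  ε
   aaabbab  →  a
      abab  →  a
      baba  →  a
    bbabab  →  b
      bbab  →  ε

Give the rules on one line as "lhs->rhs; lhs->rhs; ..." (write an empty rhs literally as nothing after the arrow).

aa->a; ba->; baa->; bab->a

  | aabaab => abaab => ab
  | bbaaba => bba => b
  | aaab => aab => ab
  | abbaaa => aba => a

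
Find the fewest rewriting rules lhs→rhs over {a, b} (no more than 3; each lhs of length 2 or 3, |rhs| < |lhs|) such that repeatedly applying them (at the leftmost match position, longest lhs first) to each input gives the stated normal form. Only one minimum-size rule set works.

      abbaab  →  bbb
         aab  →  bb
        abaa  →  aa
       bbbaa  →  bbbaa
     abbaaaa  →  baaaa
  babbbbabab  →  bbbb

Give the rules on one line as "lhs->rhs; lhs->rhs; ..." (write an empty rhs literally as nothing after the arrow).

  | abbaab => baab => bbb
  | aab => bb
  | abaa => aa
  | bbbaa

aab->bb; ab->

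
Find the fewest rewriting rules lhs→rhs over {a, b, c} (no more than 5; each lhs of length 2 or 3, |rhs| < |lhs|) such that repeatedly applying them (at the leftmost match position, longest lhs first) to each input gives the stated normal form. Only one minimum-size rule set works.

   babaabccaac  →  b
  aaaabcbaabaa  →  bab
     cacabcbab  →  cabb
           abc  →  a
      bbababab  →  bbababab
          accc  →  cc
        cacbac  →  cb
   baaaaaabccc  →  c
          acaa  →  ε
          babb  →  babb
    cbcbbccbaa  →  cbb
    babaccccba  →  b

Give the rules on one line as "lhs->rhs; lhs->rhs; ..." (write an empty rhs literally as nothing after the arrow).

  | babaabccaac => babbccaac => babcaac => baaac => bac => b
  | aaaabcbaabaa => aabcbaabaa => bcbaabaa => baaabaa => babaa => bab
  | cacabcbab => cabcbab => cabaab => cabb
  | abc => a

aa->; ac->; bc->; bcb->ba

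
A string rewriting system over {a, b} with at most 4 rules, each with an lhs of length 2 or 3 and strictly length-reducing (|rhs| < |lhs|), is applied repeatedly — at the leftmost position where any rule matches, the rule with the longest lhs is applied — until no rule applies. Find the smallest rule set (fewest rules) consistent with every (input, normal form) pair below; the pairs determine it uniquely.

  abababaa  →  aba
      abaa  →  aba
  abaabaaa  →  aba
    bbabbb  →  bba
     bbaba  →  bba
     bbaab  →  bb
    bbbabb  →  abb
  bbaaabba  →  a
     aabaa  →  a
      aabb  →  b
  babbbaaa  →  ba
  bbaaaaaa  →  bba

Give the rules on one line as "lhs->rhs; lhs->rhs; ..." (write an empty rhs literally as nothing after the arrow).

aa->a; aab->; bab->ba; bbb->

  | abababaa => abaabaa => abaa => aba
  | abaa => aba
  | abaabaaa => abaaa => abaa => aba
  | bbabbb => bbabb => bbab => bba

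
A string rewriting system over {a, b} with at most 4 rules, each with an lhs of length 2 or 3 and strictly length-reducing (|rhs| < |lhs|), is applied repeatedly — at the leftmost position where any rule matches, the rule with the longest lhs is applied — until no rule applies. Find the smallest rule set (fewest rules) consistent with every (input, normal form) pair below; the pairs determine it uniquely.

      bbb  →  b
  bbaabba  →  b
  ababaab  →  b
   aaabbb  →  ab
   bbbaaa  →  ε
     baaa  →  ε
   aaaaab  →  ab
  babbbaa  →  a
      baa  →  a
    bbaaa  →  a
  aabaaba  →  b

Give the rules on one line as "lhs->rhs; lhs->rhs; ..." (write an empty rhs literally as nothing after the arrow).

aa->; aba->b; ba->; bbb->b

  | bbb => b
  | bbaabba => babba => bba => b
  | ababaab => bbaab => bab => b
  | aaabbb => abbb => ab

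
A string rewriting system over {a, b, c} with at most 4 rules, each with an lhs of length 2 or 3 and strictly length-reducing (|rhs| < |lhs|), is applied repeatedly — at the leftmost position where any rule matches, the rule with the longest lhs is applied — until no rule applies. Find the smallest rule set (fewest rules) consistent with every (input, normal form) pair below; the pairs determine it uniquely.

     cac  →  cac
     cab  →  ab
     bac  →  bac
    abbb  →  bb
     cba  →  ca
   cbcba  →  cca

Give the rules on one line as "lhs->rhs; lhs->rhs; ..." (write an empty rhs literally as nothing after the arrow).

abb->b; cab->ab; cb->c

  | cac
  | cab => ab
  | bac
  | abbb => bb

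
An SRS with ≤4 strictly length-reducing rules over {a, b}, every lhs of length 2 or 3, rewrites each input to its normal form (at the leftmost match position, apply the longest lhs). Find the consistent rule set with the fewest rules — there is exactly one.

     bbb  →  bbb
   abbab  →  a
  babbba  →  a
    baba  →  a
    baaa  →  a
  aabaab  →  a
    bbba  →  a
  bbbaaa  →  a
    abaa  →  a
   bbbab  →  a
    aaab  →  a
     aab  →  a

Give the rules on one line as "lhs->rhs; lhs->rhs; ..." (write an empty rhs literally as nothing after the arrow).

aa->a; ab->a; ba->a

  | bbb
  | abbab => abab => aab => ab => a
  | babbba => abbba => abba => aba => aa => a
  | baba => aba => aa => a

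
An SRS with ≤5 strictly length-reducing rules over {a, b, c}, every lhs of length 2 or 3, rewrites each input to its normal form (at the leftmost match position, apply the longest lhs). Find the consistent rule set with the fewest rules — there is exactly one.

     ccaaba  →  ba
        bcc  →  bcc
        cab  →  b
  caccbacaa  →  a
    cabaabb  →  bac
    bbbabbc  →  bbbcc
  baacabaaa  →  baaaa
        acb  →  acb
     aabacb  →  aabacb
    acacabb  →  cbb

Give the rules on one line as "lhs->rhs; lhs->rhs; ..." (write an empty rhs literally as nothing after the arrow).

  | ccaaba => caba => ba
  | bcc
  | cab => b
  | caccbacaa => ccbacaa => cacaa => caa => a

abb->c; aca->c; ca->; cba->a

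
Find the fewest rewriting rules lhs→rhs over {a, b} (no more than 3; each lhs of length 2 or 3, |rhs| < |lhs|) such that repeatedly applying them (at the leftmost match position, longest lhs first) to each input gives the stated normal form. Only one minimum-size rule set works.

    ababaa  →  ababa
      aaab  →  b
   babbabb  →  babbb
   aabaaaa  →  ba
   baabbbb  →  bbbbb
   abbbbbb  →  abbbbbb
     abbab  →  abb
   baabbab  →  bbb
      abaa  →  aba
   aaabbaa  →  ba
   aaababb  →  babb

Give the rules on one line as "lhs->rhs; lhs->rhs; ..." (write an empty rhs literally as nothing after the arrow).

  | ababaa => ababa
  | aaab => aab => b
  | babbabb => babbb
  | aabaaaa => baaaa => baaa => baa => ba

aa->a; aab->b; bba->b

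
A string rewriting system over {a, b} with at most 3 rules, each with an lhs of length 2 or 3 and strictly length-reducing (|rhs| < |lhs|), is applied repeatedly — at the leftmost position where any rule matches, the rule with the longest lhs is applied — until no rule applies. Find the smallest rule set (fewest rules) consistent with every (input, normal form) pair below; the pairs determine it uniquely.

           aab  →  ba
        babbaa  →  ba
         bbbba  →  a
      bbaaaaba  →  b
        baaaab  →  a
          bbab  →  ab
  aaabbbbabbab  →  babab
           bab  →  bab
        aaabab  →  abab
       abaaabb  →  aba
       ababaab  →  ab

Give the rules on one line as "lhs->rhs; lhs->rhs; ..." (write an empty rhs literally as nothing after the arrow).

aa->; aab->ba; bb->

  | aab => ba
  | babbaa => baaa => ba
  | bbbba => bba => a
  | bbaaaaba => aaaaba => aaba => baa => b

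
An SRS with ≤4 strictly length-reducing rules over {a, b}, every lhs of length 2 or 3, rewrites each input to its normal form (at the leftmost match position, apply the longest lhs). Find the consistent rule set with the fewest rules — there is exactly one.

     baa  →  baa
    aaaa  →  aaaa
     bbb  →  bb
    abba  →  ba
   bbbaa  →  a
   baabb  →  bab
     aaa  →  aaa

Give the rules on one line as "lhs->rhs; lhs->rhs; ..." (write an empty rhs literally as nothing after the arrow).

  | baa
  | aaaa
  | bbb => bb
  | abba => ba

abb->b; bba->; bbb->bb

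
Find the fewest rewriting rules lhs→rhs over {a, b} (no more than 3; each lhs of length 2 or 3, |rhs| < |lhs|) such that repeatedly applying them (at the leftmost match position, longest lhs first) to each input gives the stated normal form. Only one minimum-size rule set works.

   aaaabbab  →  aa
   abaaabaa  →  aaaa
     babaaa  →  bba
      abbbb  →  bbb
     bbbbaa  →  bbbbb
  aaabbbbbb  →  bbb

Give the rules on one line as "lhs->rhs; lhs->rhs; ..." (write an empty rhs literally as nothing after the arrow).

  | aaaabbab => aaabab => aaab => aa
  | abaaabaa => aaabaa => aaaa
  | babaaa => baaa => bba
  | abbbb => bbb

ab->; baa->bb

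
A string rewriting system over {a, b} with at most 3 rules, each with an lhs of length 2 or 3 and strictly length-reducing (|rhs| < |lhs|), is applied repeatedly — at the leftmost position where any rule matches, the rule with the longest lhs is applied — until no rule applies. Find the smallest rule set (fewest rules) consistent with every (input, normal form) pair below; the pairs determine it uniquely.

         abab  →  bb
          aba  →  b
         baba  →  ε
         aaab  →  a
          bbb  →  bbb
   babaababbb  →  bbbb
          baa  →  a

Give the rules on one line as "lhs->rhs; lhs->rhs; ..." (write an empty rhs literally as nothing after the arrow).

  | abab => bb
  | aba => b
  | baba => ba => ε
  | aaab => a

aab->; aba->b; ba->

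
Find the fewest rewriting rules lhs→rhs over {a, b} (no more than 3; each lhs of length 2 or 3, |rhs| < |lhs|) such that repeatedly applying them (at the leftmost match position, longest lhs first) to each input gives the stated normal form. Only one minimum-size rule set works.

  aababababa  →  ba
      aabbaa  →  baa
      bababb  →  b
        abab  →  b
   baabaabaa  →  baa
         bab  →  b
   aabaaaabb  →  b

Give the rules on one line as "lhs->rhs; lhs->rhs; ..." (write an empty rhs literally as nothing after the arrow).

  | aababababa => ababababa => babababa => bbababa => bababa => bbaba => baba => bba => ba
  | aabbaa => abbaa => bbaa => baa
  | bababb => bbabb => babb => bbb => bb => b
  | abab => bab => bb => b

ab->b; bb->b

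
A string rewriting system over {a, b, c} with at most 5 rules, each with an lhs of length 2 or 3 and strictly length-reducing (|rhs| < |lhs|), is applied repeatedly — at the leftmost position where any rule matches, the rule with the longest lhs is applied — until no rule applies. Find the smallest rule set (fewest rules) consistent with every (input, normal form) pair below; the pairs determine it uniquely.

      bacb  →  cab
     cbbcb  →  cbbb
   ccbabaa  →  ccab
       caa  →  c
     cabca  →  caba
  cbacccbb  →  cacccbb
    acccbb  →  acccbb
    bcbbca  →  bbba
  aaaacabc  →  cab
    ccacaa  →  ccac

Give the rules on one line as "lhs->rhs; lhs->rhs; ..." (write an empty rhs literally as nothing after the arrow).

  | bacb => cab
  | cbbcb => cbbb
  | ccbabaa => ccabaa => ccab
  | caa => c

aa->; bac->ca; bc->b; cba->ca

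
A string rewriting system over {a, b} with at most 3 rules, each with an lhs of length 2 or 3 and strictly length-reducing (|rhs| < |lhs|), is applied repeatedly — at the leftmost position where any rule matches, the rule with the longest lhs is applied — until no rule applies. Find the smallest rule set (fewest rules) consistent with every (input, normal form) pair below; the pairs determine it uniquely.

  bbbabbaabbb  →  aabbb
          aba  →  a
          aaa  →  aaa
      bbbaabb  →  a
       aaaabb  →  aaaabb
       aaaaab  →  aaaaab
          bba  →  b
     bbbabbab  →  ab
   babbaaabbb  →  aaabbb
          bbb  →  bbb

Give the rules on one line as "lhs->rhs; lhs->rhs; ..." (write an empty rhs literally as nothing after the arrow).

ba->; bab->a

  | bbbabbaabbb => bbabaabbb => baaabbb => aabbb
  | aba => a
  | aaa
  | bbbaabb => bbabb => bab => a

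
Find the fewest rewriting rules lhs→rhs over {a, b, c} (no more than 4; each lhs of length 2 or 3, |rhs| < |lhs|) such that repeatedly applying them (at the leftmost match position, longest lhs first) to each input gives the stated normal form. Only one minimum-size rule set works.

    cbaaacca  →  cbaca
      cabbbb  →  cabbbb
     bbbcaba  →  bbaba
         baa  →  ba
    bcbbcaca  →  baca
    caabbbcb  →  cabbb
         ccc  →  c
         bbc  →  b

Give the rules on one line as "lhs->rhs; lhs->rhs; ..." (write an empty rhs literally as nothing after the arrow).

  | cbaaacca => cbaacca => cbacca => cbaca
  | cabbbb
  | bbbcaba => bbaba
  | baa => ba

aa->a; bc->; cc->c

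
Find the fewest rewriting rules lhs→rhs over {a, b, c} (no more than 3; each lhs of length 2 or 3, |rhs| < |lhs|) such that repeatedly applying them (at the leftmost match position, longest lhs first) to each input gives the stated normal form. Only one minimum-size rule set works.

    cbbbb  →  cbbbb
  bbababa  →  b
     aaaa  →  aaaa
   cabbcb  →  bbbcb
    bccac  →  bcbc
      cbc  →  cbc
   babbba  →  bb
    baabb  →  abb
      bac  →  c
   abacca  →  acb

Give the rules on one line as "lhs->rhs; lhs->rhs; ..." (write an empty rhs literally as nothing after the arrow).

  | cbbbb
  | bbababa => bbaba => bba => b
  | aaaa
  | cabbcb => bbbcb

ba->; ca->b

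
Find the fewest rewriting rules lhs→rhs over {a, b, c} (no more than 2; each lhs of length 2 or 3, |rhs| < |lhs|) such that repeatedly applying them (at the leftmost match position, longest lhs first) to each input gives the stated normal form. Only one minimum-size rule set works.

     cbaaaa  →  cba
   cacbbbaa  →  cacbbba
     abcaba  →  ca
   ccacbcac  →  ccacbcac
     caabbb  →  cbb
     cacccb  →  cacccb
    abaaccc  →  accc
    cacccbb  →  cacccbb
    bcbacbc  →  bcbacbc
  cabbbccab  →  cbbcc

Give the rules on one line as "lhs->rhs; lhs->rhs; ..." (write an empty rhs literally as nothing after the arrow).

aa->a; ab->

  | cbaaaa => cbaaa => cbaa => cba
  | cacbbbaa => cacbbba
  | abcaba => caba => ca
  | ccacbcac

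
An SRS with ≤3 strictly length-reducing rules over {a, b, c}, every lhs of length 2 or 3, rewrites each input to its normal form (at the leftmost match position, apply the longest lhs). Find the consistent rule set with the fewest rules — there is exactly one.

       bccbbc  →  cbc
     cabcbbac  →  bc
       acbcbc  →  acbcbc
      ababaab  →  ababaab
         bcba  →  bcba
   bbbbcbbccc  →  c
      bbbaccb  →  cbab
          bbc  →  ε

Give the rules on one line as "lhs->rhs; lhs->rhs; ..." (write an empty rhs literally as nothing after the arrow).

bb->c; ca->b; cc->

  | bccbbc => bbbc => cbc
  | cabcbbac => bbcbbac => ccbbac => bbac => cac => bc
  | acbcbc
  | ababaab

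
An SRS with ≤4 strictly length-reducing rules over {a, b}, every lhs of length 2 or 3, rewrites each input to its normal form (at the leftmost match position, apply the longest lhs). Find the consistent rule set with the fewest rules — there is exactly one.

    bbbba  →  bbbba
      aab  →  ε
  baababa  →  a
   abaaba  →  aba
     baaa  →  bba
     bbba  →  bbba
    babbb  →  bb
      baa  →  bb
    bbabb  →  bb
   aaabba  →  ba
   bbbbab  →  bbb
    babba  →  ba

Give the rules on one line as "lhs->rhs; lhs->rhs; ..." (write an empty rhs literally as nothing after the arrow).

  | bbbba
  | aab => ε
  | baababa => baba => a
  | abaaba => aba

aa->b; aab->; bab->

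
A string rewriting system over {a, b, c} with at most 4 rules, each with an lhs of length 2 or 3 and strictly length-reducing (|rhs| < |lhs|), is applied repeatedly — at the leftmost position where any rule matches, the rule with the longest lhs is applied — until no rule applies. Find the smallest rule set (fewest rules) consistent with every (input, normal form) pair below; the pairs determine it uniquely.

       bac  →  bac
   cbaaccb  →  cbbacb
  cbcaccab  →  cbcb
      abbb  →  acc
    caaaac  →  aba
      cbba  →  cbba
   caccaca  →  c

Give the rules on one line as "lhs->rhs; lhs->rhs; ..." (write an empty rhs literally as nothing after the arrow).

  | bac
  | cbaaccb => cbbacb
  | cbcaccab => cbccab => cbcb
  | abbb => acc

aac->ba; bbb->cc; ca->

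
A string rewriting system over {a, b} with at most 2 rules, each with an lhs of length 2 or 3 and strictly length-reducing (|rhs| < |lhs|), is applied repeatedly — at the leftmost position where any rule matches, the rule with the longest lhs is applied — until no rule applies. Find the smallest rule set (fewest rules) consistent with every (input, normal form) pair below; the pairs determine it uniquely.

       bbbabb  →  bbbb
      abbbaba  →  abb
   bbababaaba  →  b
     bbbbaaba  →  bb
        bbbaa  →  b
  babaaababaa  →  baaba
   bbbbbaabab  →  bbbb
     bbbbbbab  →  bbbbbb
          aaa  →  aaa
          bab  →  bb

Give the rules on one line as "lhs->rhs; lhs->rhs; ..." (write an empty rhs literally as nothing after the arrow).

  | bbbabb => bbbb
  | abbbaba => abbba => abb
  | bbababaaba => bbabaaba => bbaaba => baba => bba => b
  | bbbbaaba => bbbaba => bbba => bb

bab->bb; bba->b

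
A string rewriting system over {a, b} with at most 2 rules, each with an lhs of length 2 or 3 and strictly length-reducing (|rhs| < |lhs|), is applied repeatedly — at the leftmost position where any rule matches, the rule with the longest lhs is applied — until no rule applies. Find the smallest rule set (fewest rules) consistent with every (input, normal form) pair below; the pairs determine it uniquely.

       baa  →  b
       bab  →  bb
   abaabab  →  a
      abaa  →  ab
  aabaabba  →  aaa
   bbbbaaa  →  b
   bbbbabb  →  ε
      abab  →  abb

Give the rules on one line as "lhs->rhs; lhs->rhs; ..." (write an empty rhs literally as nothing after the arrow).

  | baa => ba => b
  | bab => bb
  | abaabab => ababab => abbab => abbb => a
  | abaa => aba => ab

ba->b; bbb->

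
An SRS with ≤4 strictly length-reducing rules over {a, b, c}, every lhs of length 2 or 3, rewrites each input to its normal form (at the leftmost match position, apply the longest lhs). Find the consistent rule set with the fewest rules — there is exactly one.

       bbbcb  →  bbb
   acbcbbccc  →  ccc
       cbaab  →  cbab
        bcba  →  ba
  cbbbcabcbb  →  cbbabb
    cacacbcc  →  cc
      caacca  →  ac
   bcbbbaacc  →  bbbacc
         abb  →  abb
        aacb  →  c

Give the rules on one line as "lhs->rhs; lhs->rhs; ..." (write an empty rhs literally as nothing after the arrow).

aa->a; acb->c; bc->; ca->

  | bbbcb => bbb
  | acbcbbccc => ccbbccc => ccbcc => ccc
  | cbaab => cbab
  | bcba => ba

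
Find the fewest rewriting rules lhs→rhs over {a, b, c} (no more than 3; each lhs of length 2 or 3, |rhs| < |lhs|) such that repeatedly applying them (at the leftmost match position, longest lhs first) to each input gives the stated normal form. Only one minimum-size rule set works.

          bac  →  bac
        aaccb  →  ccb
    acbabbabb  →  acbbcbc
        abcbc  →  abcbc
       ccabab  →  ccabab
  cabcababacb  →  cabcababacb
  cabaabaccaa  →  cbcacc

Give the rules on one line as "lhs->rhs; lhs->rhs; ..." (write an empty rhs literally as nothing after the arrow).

aa->; abb->bc

  | bac
  | aaccb => ccb
  | acbabbabb => acbbcabb => acbbcbc
  | abcbc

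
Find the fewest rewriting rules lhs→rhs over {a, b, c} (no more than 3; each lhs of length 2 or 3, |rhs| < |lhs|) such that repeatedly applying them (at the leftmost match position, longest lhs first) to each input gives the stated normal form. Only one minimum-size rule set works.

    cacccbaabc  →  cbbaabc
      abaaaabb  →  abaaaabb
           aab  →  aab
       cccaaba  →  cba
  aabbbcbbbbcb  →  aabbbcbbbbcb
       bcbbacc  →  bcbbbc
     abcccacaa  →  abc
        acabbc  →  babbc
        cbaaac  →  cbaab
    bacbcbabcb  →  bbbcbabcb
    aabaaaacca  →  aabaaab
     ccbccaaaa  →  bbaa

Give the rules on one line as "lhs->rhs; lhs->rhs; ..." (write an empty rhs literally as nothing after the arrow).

  | cacccbaabc => cccbaabc => cbbaabc
  | abaaaabb
  | aab
  | cccaaba => ccaba => cba

ac->b; ca->; ccb->bb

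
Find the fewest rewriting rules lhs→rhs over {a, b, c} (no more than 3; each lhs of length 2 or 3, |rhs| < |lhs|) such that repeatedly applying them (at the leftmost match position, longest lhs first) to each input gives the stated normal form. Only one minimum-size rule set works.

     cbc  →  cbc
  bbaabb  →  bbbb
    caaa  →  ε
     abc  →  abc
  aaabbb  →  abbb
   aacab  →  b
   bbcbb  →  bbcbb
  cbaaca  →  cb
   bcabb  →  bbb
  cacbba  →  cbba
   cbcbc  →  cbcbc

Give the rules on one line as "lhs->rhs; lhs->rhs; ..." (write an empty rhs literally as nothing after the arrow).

  | cbc
  | bbaabb => bbbb
  | caaa => aa => ε
  | abc

aa->; ca->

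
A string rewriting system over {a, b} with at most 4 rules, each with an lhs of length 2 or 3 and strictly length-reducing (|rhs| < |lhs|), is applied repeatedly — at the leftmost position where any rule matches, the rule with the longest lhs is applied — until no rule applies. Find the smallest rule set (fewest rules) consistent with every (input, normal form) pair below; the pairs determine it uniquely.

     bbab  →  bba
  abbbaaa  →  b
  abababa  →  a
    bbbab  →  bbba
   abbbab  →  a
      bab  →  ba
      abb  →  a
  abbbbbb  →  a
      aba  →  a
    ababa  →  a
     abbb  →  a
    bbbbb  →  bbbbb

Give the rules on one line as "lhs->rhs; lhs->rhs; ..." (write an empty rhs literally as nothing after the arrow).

aaa->b; ab->a; aba->a

  | bbab => bba
  | abbbaaa => abbaaa => abaaa => aaa => b
  | abababa => ababa => aba => a
  | bbbab => bbba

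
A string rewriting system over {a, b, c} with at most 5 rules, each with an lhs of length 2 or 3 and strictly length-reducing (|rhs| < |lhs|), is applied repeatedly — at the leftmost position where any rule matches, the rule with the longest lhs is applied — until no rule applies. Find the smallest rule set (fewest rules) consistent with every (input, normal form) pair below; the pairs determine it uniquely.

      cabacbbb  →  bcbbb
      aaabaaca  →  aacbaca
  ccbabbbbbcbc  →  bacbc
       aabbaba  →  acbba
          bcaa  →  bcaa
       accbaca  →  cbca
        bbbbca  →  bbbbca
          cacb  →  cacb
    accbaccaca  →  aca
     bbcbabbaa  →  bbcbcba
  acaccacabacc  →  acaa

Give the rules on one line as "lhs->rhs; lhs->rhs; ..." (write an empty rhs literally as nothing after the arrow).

  | cabacbbb => ccbcbbb => bcbbb
  | aaabaaca => aacbaca
  | ccbabbbbbcbc => babbbbbcbc => babbbbcbc => babbbcbc => babbcbc => babcbc => bacbc
  | aabbaba => aababa => acbba

ab->a; aba->cb; bcc->c; cc->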